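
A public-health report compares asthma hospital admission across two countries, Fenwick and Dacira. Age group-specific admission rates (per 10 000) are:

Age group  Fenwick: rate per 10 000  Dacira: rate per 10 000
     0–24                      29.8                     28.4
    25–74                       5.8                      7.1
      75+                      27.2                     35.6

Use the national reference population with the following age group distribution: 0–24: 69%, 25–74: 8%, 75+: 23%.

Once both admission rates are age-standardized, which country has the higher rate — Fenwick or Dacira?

Dacira

Standard weights: 0.69, 0.08, 0.23.
Fenwick: 0.6900×29.8 + 0.0800×5.8 + 0.2300×27.2 = 27.2820 per 10 000.
Dacira: 0.6900×28.4 + 0.0800×7.1 + 0.2300×35.6 = 28.3520 per 10 000.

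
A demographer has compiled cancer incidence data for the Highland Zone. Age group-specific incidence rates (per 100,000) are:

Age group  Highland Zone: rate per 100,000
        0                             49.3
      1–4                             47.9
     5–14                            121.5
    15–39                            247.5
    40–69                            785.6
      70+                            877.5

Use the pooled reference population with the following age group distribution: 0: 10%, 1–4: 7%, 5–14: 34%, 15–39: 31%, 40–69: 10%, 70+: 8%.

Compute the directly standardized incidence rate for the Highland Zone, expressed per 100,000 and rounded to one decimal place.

Standard weights: 0.10, 0.07, 0.34, 0.31, 0.10, 0.08.
Standardized rate: 0.1000×49.3 + 0.0700×47.9 + 0.3400×121.5 + 0.3100×247.5 + 0.1000×785.6 + 0.0800×877.5 = 275.0780 per 100,000.

275.1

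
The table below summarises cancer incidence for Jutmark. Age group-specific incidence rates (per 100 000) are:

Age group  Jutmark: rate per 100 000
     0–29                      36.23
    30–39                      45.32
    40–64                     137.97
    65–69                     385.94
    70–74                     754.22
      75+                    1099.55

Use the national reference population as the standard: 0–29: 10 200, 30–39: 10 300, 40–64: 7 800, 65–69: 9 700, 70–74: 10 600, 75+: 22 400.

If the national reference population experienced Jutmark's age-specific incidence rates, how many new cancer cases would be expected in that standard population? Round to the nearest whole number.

383

Expected new cancer cases = Σ (standard pop × age-specific rate ÷ 100 000)
= 10 200×36.23/100 000 + 10 300×45.32/100 000 + 7 800×137.97/100 000 + 9 700×385.94/100 000 + 10 600×754.22/100 000 + 22 400×1099.55/100 000
= 3.70 + 4.67 + 10.76 + 37.44 + 79.95 + 246.30 = 382.81.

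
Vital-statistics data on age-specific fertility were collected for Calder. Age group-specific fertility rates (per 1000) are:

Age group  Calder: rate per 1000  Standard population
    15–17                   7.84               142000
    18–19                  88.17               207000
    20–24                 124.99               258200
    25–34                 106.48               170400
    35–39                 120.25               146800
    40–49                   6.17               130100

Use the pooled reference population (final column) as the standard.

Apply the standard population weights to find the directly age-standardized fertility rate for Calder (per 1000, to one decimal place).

83.7

Standard total = 1054500; weights = 0.1347, 0.1963, 0.2449, 0.1616, 0.1392, 0.1234.
Standardized rate: 0.1347×7.84 + 0.1963×88.17 + 0.2449×124.99 + 0.1616×106.48 + 0.1392×120.25 + 0.1234×6.17 = 83.6761 per 1000.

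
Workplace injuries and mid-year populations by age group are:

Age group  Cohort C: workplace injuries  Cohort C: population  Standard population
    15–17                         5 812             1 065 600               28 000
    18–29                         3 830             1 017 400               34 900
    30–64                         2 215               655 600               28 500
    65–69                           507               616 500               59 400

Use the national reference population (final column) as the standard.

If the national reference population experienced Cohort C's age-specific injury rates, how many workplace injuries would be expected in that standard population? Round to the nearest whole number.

429

Age-specific rates per 10 000 for Cohort C: 54.54, 37.64, 33.79, 8.22.
Expected workplace injuries = Σ (standard pop × age-specific rate ÷ 10 000)
= 28 000×54.54/10 000 + 34 900×37.64/10 000 + 28 500×33.79/10 000 + 59 400×8.22/10 000
= 152.72 + 131.38 + 96.29 + 48.85 = 429.24.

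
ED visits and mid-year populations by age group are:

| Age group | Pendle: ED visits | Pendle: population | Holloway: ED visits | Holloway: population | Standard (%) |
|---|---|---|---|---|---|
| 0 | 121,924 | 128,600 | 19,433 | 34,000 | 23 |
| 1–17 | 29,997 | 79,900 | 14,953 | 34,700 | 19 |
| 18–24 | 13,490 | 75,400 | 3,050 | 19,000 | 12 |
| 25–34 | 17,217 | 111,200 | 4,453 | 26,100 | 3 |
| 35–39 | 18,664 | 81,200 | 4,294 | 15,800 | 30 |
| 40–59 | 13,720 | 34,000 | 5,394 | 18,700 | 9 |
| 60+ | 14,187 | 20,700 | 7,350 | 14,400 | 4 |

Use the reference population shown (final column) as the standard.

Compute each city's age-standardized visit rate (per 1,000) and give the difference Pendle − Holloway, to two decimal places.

82.57

Age-specific rates per 1,000 for Pendle: 948.087, 375.432, 178.912, 154.829, 229.852, 403.529, 685.362.
For Holloway: 571.559, 430.922, 160.526, 170.613, 271.772, 288.449, 510.417.
Standard weights: 0.23, 0.19, 0.12, 0.03, 0.30, 0.09, 0.04.
Pendle: 0.2300×948.087 + 0.1900×375.432 + 0.1200×178.912 + 0.0300×154.829 + 0.3000×229.852 + 0.0900×403.529 + 0.0400×685.362 = 448.1942 per 1,000.
Holloway: 0.2300×571.559 + 0.1900×430.922 + 0.1200×160.526 + 0.0300×170.613 + 0.3000×271.772 + 0.0900×288.449 + 0.0400×510.417 = 365.6240 per 1,000.
Difference = 448.1942 − 365.6240 = 82.5702.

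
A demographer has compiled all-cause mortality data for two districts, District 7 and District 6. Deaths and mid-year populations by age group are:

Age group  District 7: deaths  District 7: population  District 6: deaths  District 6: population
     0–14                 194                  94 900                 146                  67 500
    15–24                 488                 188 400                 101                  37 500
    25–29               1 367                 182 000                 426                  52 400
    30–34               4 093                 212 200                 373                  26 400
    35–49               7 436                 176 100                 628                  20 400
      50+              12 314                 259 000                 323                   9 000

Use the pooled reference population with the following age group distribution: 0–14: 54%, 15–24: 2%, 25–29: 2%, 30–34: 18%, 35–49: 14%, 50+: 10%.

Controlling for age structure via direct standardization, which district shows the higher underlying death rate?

Age-specific rates per 1 000 for District 7: 2.044, 2.590, 7.511, 19.288, 42.226, 47.544.
For District 6: 2.163, 2.693, 8.130, 14.129, 30.784, 35.889.
Standard weights: 0.54, 0.02, 0.02, 0.18, 0.14, 0.10.
District 7: 0.5400×2.044 + 0.0200×2.590 + 0.0200×7.511 + 0.1800×19.288 + 0.1400×42.226 + 0.1000×47.544 = 15.4439 per 1 000.
District 6: 0.5400×2.163 + 0.0200×2.693 + 0.0200×8.130 + 0.1800×14.129 + 0.1400×30.784 + 0.1000×35.889 = 11.8263 per 1 000.

District 7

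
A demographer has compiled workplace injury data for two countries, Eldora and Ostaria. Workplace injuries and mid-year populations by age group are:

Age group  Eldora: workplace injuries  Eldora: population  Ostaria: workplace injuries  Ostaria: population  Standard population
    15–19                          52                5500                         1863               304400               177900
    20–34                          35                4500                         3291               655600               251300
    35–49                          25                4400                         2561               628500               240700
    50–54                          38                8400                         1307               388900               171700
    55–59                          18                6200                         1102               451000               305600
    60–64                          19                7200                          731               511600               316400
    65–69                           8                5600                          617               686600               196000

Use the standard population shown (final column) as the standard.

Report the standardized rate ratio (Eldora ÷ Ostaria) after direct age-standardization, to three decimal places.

Age-specific rates per 10000 for Eldora: 94.55, 77.78, 56.82, 45.24, 29.03, 26.39, 14.29.
For Ostaria: 61.20, 50.20, 40.75, 33.61, 24.43, 14.29, 8.99.
Standard total = 1659600; weights = 0.1072, 0.1514, 0.1450, 0.1035, 0.1841, 0.1906, 0.1181.
Eldora: 0.1072×94.55 + 0.1514×77.78 + 0.1450×56.82 + 0.1035×45.24 + 0.1841×29.03 + 0.1906×26.39 + 0.1181×14.29 = 46.8971 per 10000.
Ostaria: 0.1072×61.20 + 0.1514×50.20 + 0.1450×40.75 + 0.1035×33.61 + 0.1841×24.43 + 0.1906×14.29 + 0.1181×8.99 = 31.8333 per 10000.
Ratio = 46.8971 ÷ 31.8333 = 1.47321.

1.473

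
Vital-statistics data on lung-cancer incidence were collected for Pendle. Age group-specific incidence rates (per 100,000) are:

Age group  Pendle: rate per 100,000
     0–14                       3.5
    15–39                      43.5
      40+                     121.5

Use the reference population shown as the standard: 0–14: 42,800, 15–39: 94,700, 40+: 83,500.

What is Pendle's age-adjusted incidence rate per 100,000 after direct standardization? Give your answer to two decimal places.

65.22

Standard total = 221,000; weights = 0.1937, 0.4285, 0.3778.
Standardized rate: 0.1937×3.5 + 0.4285×43.5 + 0.3778×121.5 = 65.2240 per 100,000.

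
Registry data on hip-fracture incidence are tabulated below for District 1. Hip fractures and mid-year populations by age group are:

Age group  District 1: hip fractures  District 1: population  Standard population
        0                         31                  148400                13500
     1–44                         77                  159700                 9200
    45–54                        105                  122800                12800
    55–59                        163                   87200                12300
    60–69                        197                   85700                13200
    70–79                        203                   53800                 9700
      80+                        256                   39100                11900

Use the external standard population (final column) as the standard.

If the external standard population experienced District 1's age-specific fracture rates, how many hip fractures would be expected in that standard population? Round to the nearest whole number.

Age-specific rates per 100000 for District 1: 20.89, 48.22, 85.50, 186.93, 229.87, 377.32, 654.73.
Expected hip fractures = Σ (standard pop × age-specific rate ÷ 100000)
= 13500×20.89/100000 + 9200×48.22/100000 + 12800×85.50/100000 + 12300×186.93/100000 + 13200×229.87/100000 + 9700×377.32/100000 + 11900×654.73/100000
= 2.82 + 4.44 + 10.94 + 22.99 + 30.34 + 36.60 + 77.91 = 186.05.

186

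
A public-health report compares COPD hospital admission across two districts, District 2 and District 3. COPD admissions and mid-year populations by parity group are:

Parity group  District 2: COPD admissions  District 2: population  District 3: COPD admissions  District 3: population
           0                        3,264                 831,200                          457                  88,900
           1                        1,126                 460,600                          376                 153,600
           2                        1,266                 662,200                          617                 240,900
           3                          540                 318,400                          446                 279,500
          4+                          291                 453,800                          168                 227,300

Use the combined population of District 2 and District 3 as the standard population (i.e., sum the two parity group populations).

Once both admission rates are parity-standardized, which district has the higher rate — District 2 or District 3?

Parity-specific rates per 10,000 for District 2: 39.27, 24.45, 19.12, 16.96, 6.41.
For District 3: 51.41, 24.48, 25.61, 15.96, 7.39.
Combined standard total = 3,716,400; weights = 0.2476, 0.1653, 0.2430, 0.1609, 0.1833.
District 2: 0.2476×39.27 + 0.1653×24.45 + 0.2430×19.12 + 0.1609×16.96 + 0.1833×6.41 = 22.3117 per 10,000.
District 3: 0.2476×51.41 + 0.1653×24.48 + 0.2430×25.61 + 0.1609×15.96 + 0.1833×7.39 = 26.9183 per 10,000.
The crude rates (23.80 vs 20.84) would put District 2 higher, but that reflects its parity composition; once standardized to a common parity structure, District 3 has the higher underlying rate.

District 3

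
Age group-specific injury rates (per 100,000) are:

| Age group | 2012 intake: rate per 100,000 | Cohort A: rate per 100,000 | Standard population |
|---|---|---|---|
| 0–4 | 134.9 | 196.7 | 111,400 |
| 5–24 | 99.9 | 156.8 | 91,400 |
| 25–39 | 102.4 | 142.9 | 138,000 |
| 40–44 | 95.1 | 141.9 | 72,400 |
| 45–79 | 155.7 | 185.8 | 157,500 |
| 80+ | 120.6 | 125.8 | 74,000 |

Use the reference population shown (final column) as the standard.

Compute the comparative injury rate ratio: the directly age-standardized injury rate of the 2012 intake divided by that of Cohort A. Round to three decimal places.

Standard total = 644,700; weights = 0.1728, 0.1418, 0.2141, 0.1123, 0.2443, 0.1148.
The 2012 intake: 0.1728×134.9 + 0.1418×99.9 + 0.2141×102.4 + 0.1123×95.1 + 0.2443×155.7 + 0.1148×120.6 = 121.9518 per 100,000.
Cohort A: 0.1728×196.7 + 0.1418×156.8 + 0.2141×142.9 + 0.1123×141.9 + 0.2443×185.8 + 0.1148×125.8 = 162.5723 per 100,000.
Ratio = 121.9518 ÷ 162.5723 = 0.75014.

0.750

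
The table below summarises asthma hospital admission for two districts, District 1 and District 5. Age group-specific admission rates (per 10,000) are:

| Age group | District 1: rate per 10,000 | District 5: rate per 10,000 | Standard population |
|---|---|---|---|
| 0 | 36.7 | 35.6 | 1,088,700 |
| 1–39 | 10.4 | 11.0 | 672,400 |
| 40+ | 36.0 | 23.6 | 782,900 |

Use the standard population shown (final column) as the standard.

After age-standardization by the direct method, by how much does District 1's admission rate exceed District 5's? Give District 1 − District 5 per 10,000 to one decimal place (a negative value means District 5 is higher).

4.1

Standard total = 2,544,000; weights = 0.4279, 0.2643, 0.3077.
District 1: 0.4279×36.7 + 0.2643×10.4 + 0.3077×36.0 = 29.5333 per 10,000.
District 5: 0.4279×35.6 + 0.2643×11.0 + 0.3077×23.6 = 25.4051 per 10,000.
Difference = 29.5333 − 25.4051 = 4.1282.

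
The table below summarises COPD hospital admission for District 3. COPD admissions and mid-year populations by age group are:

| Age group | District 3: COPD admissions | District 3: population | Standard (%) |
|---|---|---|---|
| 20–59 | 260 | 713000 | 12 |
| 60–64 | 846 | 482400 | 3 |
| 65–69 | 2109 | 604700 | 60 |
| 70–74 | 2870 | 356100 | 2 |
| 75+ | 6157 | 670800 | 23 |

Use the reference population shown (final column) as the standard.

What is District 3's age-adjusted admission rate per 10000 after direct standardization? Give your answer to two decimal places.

44.61

Age-specific rates per 10000 for District 3: 3.65, 17.54, 34.88, 80.60, 91.79.
Standard weights: 0.12, 0.03, 0.60, 0.02, 0.23.
Standardized rate: 0.1200×3.65 + 0.0300×17.54 + 0.6000×34.88 + 0.0200×80.60 + 0.2300×91.79 = 44.6125 per 10000.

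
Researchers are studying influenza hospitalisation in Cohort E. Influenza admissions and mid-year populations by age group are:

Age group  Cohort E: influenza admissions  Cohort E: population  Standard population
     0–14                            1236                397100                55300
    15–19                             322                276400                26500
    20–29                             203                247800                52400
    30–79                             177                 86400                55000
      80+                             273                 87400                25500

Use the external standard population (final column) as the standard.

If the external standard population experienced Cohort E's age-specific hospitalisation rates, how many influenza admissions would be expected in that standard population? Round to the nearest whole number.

Age-specific rates per 100000 for Cohort E: 311.26, 116.50, 81.92, 204.86, 312.36.
Expected influenza admissions = Σ (standard pop × age-specific rate ÷ 100000)
= 55300×311.26/100000 + 26500×116.50/100000 + 52400×81.92/100000 + 55000×204.86/100000 + 25500×312.36/100000
= 172.12 + 30.87 + 42.93 + 112.67 + 79.65 = 438.25.

438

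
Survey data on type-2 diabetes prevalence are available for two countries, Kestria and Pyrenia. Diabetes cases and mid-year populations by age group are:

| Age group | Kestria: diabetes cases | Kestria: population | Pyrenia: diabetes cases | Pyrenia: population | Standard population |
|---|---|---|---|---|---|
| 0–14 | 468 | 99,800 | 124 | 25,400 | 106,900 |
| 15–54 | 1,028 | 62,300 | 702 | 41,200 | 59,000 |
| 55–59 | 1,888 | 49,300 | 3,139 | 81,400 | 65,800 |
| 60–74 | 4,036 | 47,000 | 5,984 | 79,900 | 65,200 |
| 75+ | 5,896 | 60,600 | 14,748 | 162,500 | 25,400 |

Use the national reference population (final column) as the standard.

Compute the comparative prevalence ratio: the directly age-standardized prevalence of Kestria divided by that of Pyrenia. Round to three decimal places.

1.072

Age-specific rates per 1,000 for Kestria: 4.689, 16.501, 38.296, 85.872, 97.294.
For Pyrenia: 4.882, 17.039, 38.563, 74.894, 90.757.
Standard total = 322,300; weights = 0.3317, 0.1831, 0.2042, 0.2023, 0.0788.
Kestria: 0.3317×4.689 + 0.1831×16.501 + 0.2042×38.296 + 0.2023×85.872 + 0.0788×97.294 = 37.4337 per 1,000.
Pyrenia: 0.3317×4.882 + 0.1831×17.039 + 0.2042×38.563 + 0.2023×74.894 + 0.0788×90.757 = 34.9143 per 1,000.
Ratio = 37.4337 ÷ 34.9143 = 1.07216.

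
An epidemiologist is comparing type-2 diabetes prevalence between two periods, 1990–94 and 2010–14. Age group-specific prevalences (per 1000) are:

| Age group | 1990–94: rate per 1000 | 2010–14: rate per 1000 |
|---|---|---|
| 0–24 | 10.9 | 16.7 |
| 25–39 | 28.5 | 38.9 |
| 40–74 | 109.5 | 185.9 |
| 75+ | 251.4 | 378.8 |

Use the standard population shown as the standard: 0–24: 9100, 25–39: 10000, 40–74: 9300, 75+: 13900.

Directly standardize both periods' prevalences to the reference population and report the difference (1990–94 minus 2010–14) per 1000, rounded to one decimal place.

-62.4

Standard total = 42300; weights = 0.2151, 0.2364, 0.2199, 0.3286.
1990–94: 0.2151×10.9 + 0.2364×28.5 + 0.2199×109.5 + 0.3286×251.4 = 115.7683 per 1000.
2010–14: 0.2151×16.7 + 0.2364×38.9 + 0.2199×185.9 + 0.3286×378.8 = 178.1362 per 1000.
Difference = 115.7683 − 178.1362 = -62.3678.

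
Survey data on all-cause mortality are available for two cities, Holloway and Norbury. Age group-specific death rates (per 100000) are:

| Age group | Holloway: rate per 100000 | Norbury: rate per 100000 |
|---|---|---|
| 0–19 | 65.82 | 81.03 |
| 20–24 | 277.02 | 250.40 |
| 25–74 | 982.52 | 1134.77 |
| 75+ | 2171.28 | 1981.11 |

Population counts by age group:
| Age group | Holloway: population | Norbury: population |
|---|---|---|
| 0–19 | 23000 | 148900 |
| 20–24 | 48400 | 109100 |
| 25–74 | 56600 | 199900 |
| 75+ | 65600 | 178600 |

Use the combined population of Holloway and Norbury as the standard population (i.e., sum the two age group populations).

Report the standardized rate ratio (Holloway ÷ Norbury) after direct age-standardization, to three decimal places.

1.011

Combined standard total = 830100; weights = 0.2071, 0.1897, 0.3090, 0.2942.
Holloway: 0.2071×65.82 + 0.1897×277.02 + 0.3090×982.52 + 0.2942×2171.28 = 1008.5388 per 100000.
Norbury: 0.2071×81.03 + 0.1897×250.40 + 0.3090×1134.77 + 0.2942×1981.11 = 997.7384 per 100000.
Ratio = 1008.5388 ÷ 997.7384 = 1.01082.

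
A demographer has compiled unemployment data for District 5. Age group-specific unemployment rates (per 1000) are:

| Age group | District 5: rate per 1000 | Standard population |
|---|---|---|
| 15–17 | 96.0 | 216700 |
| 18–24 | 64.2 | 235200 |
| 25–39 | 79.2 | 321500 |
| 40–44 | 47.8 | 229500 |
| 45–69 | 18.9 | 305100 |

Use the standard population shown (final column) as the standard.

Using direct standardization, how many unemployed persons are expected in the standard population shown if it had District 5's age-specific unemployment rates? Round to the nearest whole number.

78102

Expected unemployed persons = Σ (standard pop × age-specific rate ÷ 1000)
= 216700×96.0/1000 + 235200×64.2/1000 + 321500×79.2/1000 + 229500×47.8/1000 + 305100×18.9/1000
= 20803.20 + 15099.84 + 25462.80 + 10970.10 + 5766.39 = 78102.33.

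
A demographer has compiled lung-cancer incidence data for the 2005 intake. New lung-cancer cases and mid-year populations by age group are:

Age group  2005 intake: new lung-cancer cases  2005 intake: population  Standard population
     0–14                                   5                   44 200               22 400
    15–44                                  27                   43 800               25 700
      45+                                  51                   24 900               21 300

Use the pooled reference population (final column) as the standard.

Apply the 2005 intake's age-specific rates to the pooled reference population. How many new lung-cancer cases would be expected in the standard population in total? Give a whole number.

62

Age-specific rates per 100 000 for the 2005 intake: 11.31, 61.64, 204.82.
Expected new lung-cancer cases = Σ (standard pop × age-specific rate ÷ 100 000)
= 22 400×11.31/100 000 + 25 700×61.64/100 000 + 21 300×204.82/100 000
= 2.53 + 15.84 + 43.63 = 62.00.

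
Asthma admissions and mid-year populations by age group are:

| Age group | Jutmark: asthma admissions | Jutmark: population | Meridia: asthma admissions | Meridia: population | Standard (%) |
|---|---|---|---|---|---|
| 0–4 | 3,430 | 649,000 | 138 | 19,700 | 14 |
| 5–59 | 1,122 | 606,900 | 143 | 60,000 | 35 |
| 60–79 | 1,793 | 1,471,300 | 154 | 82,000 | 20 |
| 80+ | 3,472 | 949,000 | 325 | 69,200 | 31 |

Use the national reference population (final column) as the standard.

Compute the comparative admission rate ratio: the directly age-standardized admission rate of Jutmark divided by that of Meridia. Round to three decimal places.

0.758

Age-specific rates per 10,000 for Jutmark: 52.85, 18.49, 12.19, 36.59.
For Meridia: 70.05, 23.83, 18.78, 46.97.
Standard weights: 0.14, 0.35, 0.20, 0.31.
Jutmark: 0.1400×52.85 + 0.3500×18.49 + 0.2000×12.19 + 0.3100×36.59 = 27.6486 per 10,000.
Meridia: 0.1400×70.05 + 0.3500×23.83 + 0.2000×18.78 + 0.3100×46.97 = 36.4641 per 10,000.
Ratio = 27.6486 ÷ 36.4641 = 0.75824.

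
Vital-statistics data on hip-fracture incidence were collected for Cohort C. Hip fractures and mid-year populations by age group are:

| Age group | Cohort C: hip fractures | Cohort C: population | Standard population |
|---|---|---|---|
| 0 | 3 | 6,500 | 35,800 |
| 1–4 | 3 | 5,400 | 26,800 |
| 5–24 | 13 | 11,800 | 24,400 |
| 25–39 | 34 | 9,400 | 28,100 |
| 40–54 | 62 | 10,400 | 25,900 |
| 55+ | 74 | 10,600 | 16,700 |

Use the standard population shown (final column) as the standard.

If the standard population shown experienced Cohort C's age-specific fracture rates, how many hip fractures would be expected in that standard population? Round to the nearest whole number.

Age-specific rates per 100,000 for Cohort C: 46.15, 55.56, 110.17, 361.70, 596.15, 698.11.
Expected hip fractures = Σ (standard pop × age-specific rate ÷ 100,000)
= 35,800×46.15/100,000 + 26,800×55.56/100,000 + 24,400×110.17/100,000 + 28,100×361.70/100,000 + 25,900×596.15/100,000 + 16,700×698.11/100,000
= 16.52 + 14.89 + 26.88 + 101.64 + 154.40 + 116.58 = 430.92.

431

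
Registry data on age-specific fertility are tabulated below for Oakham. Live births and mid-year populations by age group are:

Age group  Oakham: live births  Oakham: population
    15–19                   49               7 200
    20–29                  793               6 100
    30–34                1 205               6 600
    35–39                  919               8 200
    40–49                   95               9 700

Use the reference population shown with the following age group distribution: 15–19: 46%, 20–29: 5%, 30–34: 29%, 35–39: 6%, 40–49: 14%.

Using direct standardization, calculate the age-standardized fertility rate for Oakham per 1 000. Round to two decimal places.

Age-specific rates per 1 000 for Oakham: 6.806, 130.000, 182.576, 112.073, 9.794.
Standard weights: 0.46, 0.05, 0.29, 0.06, 0.14.
Standardized rate: 0.4600×6.806 + 0.0500×130.000 + 0.2900×182.576 + 0.0600×112.073 + 0.1400×9.794 = 70.6730 per 1 000.

70.67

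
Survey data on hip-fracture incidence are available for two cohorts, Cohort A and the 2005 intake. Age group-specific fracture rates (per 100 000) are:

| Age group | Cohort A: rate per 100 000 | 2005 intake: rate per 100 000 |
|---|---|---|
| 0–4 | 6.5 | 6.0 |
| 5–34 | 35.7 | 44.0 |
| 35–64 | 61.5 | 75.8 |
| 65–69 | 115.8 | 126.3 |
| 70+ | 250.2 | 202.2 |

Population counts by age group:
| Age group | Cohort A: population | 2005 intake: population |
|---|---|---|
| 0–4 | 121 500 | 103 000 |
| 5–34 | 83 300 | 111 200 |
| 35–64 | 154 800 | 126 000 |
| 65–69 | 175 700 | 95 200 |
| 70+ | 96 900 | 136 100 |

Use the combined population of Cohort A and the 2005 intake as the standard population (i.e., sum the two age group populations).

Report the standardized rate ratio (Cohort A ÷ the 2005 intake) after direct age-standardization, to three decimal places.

1.025

Combined standard total = 1 203 700; weights = 0.1865, 0.1616, 0.2333, 0.2251, 0.1936.
Cohort A: 0.1865×6.5 + 0.1616×35.7 + 0.2333×61.5 + 0.2251×115.8 + 0.1936×250.2 = 95.8203 per 100 000.
The 2005 intake: 0.1865×6.0 + 0.1616×44.0 + 0.2333×75.8 + 0.2251×126.3 + 0.1936×202.2 = 93.4759 per 100 000.
Ratio = 95.8203 ÷ 93.4759 = 1.02508.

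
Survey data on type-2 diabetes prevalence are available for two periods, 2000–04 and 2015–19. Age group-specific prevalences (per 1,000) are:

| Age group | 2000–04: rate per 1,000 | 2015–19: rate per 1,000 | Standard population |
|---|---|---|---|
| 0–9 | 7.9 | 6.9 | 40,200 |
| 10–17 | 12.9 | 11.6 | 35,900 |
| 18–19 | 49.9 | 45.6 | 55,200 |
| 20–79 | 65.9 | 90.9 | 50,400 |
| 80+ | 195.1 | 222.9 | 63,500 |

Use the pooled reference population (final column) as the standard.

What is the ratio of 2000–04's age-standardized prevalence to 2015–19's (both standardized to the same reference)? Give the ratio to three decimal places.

Standard total = 245,200; weights = 0.1639, 0.1464, 0.2251, 0.2055, 0.2590.
2000–04: 0.1639×7.9 + 0.1464×12.9 + 0.2251×49.9 + 0.2055×65.9 + 0.2590×195.1 = 78.4885 per 1,000.
2015–19: 0.1639×6.9 + 0.1464×11.6 + 0.2251×45.6 + 0.2055×90.9 + 0.2590×222.9 = 89.5043 per 1,000.
Ratio = 78.4885 ÷ 89.5043 = 0.87692.

0.877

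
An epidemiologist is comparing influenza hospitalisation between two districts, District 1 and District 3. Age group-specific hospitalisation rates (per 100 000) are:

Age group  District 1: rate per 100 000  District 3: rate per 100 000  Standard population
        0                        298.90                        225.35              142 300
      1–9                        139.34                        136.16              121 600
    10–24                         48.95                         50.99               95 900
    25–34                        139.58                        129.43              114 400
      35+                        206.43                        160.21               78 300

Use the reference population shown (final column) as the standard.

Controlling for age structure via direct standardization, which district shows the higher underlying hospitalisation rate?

Standard total = 552 500; weights = 0.2576, 0.2201, 0.1736, 0.2071, 0.1417.
District 1: 0.2576×298.90 + 0.2201×139.34 + 0.1736×48.95 + 0.2071×139.58 + 0.1417×206.43 = 174.3040 per 100 000.
District 3: 0.2576×225.35 + 0.2201×136.16 + 0.1736×50.99 + 0.2071×129.43 + 0.1417×160.21 = 146.3630 per 100 000.

District 1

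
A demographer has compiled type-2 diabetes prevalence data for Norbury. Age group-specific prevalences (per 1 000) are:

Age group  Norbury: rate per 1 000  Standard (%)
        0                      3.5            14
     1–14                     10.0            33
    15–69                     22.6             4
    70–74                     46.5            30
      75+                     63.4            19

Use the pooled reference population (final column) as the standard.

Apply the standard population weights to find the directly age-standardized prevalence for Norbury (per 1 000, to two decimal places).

30.69

Standard weights: 0.14, 0.33, 0.04, 0.30, 0.19.
Standardized rate: 0.1400×3.5 + 0.3300×10.0 + 0.0400×22.6 + 0.3000×46.5 + 0.1900×63.4 = 30.6900 per 1 000.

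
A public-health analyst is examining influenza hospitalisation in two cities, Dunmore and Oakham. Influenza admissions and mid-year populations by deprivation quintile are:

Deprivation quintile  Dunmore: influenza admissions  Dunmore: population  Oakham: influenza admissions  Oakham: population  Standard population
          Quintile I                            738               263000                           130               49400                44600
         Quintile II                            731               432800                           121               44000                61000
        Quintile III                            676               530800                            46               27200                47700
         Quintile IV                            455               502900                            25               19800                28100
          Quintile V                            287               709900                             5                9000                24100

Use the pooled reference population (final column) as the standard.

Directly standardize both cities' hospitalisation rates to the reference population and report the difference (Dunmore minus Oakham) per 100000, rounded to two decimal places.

Deprivation-specific rates per 100000 for Dunmore: 280.61, 168.90, 127.35, 90.48, 40.43.
For Oakham: 263.16, 275.00, 169.12, 126.26, 55.56.
Standard total = 205500; weights = 0.2170, 0.2968, 0.2321, 0.1367, 0.1173.
Dunmore: 0.2170×280.61 + 0.2968×168.90 + 0.2321×127.35 + 0.1367×90.48 + 0.1173×40.43 = 157.7107 per 100000.
Oakham: 0.2170×263.16 + 0.2968×275.00 + 0.2321×169.12 + 0.1367×126.26 + 0.1173×55.56 = 201.7792 per 100000.
Difference = 157.7107 − 201.7792 = -44.0685.

-44.07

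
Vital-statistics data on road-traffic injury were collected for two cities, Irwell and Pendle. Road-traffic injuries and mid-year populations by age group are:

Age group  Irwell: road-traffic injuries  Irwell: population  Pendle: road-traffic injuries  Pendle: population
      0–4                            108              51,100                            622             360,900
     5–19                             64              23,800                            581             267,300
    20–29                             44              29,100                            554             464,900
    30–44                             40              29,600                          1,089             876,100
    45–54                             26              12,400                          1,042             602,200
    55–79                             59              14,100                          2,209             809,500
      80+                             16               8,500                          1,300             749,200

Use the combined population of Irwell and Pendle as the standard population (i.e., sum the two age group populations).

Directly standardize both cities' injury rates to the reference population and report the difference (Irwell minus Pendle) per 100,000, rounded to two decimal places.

Age-specific rates per 100,000 for Irwell: 211.35, 268.91, 151.20, 135.14, 209.68, 418.44, 188.24.
For Pendle: 172.35, 217.36, 119.17, 124.30, 173.03, 272.88, 173.52.
Combined standard total = 4,298,700; weights = 0.0958, 0.0677, 0.1149, 0.2107, 0.1430, 0.1916, 0.1763.
Irwell: 0.0958×211.35 + 0.0677×268.91 + 0.1149×151.20 + 0.2107×135.14 + 0.1430×209.68 + 0.1916×418.44 + 0.1763×188.24 = 227.6414 per 100,000.
Pendle: 0.0958×172.35 + 0.0677×217.36 + 0.1149×119.17 + 0.2107×124.30 + 0.1430×173.03 + 0.1916×272.88 + 0.1763×173.52 = 178.7274 per 100,000.
Difference = 227.6414 − 178.7274 = 48.9140.

48.91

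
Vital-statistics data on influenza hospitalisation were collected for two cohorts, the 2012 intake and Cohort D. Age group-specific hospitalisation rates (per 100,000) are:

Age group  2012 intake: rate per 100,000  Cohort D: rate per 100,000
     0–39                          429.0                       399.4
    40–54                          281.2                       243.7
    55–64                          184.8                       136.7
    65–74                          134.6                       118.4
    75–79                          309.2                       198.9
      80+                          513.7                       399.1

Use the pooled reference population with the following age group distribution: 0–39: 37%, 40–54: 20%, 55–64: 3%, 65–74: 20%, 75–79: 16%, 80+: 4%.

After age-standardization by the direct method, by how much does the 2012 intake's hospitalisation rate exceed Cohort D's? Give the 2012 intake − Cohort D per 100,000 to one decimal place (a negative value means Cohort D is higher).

Standard weights: 0.37, 0.20, 0.03, 0.20, 0.16, 0.04.
The 2012 intake: 0.3700×429.0 + 0.2000×281.2 + 0.0300×184.8 + 0.2000×134.6 + 0.1600×309.2 + 0.0400×513.7 = 317.4540 per 100,000.
Cohort D: 0.3700×399.4 + 0.2000×243.7 + 0.0300×136.7 + 0.2000×118.4 + 0.1600×198.9 + 0.0400×399.1 = 272.0870 per 100,000.
Difference = 317.4540 − 272.0870 = 45.3670.

45.4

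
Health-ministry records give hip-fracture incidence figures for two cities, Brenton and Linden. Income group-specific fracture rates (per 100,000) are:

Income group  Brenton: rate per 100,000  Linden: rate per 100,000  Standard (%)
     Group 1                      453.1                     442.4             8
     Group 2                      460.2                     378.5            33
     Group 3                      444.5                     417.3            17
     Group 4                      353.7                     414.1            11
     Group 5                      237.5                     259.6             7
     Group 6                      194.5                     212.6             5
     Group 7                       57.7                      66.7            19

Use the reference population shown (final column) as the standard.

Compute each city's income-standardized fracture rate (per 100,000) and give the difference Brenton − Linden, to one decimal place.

Standard weights: 0.08, 0.33, 0.17, 0.11, 0.07, 0.05, 0.19.
Brenton: 0.0800×453.1 + 0.3300×460.2 + 0.1700×444.5 + 0.1100×353.7 + 0.0700×237.5 + 0.0500×194.5 + 0.1900×57.7 = 339.8990 per 100,000.
Linden: 0.0800×442.4 + 0.3300×378.5 + 0.1700×417.3 + 0.1100×414.1 + 0.0700×259.6 + 0.0500×212.6 + 0.1900×66.7 = 318.2640 per 100,000.
Difference = 339.8990 − 318.2640 = 21.6350.

21.6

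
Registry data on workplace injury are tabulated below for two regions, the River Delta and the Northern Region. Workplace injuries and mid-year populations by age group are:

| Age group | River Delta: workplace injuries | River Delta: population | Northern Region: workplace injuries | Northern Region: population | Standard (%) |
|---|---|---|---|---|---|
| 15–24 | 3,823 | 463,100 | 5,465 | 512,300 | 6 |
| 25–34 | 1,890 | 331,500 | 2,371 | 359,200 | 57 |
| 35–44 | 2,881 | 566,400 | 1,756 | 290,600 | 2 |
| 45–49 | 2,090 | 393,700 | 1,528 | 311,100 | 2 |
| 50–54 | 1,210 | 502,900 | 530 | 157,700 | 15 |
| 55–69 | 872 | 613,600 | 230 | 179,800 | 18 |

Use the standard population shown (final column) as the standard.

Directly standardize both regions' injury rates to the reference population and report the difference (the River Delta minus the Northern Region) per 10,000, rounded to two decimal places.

-7.86

Age-specific rates per 10,000 for the River Delta: 82.55, 57.01, 50.87, 53.09, 24.06, 14.21.
For the Northern Region: 106.68, 66.01, 60.43, 49.12, 33.61, 12.79.
Standard weights: 0.06, 0.57, 0.02, 0.02, 0.15, 0.18.
The River Delta: 0.0600×82.55 + 0.5700×57.01 + 0.0200×50.87 + 0.0200×53.09 + 0.1500×24.06 + 0.1800×14.21 = 45.6970 per 10,000.
The Northern Region: 0.0600×106.68 + 0.5700×66.01 + 0.0200×60.43 + 0.0200×49.12 + 0.1500×33.61 + 0.1800×12.79 = 53.5596 per 10,000.
Difference = 45.6970 − 53.5596 = -7.8626.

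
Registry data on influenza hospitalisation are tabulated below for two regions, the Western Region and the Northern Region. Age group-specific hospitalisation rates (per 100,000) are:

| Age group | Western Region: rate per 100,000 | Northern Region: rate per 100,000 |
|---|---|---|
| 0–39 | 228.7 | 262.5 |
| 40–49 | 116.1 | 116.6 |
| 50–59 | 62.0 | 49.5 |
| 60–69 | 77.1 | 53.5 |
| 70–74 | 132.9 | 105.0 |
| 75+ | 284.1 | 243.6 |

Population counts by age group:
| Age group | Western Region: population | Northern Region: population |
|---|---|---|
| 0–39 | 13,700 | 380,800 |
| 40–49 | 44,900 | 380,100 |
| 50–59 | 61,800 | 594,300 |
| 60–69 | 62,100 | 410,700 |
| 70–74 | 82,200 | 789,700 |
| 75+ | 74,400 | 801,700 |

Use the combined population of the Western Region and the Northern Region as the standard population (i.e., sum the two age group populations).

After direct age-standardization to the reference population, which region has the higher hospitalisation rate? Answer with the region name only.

Combined standard total = 3,696,400; weights = 0.1067, 0.1150, 0.1775, 0.1279, 0.2359, 0.2370.
The Western Region: 0.1067×228.7 + 0.1150×116.1 + 0.1775×62.0 + 0.1279×77.1 + 0.2359×132.9 + 0.2370×284.1 = 157.3074 per 100,000.
The Northern Region: 0.1067×262.5 + 0.1150×116.6 + 0.1775×49.5 + 0.1279×53.5 + 0.2359×105.0 + 0.2370×243.6 = 139.5548 per 100,000.

Western Region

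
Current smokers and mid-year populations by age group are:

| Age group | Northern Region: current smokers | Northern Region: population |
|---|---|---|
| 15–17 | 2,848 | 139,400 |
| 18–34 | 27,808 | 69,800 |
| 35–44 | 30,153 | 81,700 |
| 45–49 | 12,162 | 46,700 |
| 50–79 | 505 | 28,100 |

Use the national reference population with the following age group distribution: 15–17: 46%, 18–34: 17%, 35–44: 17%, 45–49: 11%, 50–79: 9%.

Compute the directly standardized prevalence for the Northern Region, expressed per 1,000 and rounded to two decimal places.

Age-specific rates per 1,000 for the Northern Region: 20.430, 398.395, 369.070, 260.428, 17.972.
Standard weights: 0.46, 0.17, 0.17, 0.11, 0.09.
Standardized rate: 0.4600×20.430 + 0.1700×398.395 + 0.1700×369.070 + 0.1100×260.428 + 0.0900×17.972 = 170.1316 per 1,000.

170.13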